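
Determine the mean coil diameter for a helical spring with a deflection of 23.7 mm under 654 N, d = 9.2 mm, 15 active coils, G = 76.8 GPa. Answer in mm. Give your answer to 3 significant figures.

Required rate k = F/δ = 654/23.7 = 27.595 N/mm
D = (Gd⁴/(8N_a·k))^(1/3) = (76.8×10³·9.2⁴/(8·15·27.595))^(1/3)
  = (166151)^(1/3) = 54.9753 mm

55.0 mm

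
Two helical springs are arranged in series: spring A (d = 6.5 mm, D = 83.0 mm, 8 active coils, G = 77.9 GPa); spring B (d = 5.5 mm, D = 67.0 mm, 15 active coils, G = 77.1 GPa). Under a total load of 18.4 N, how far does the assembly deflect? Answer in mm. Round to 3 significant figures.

k_A = Gd⁴/(8D³N_a) = (77.9×10³)(6.5⁴)/(8·83.0³·8) = 3.7999 N/mm
k_B = Gd⁴/(8D³N_a) = (77.1×10³)(5.5⁴)/(8·67.0³·15) = 1.9548 N/mm
Series: 1/k_eq = 1/3.7999 + 1/1.9548 = 0.77473; k_eq = 1.2908 N/mm
δ = F/k_eq = 18.4/1.2908 = 14.255 mm

14.3 mm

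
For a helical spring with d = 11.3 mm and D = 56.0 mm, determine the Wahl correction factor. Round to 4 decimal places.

C = D/d = 56.0/11.3 = 4.9558
K_W = (4C−1)/(4C−4) + 0.615/C = 18.823/15.823 + 0.1241 = 1.3137

1.3137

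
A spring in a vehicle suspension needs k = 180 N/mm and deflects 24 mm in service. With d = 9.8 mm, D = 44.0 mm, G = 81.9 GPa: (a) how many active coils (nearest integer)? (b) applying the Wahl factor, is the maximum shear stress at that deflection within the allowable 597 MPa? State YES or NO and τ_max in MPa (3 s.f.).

(a) 6 coils; (b) NO, τ_max = 714 MPa

N_a = Gd⁴/(8D³k) = (81.9×10³)(9.8⁴)/(8·44.0³·180) = 6.158 → N_a = 6
Actual rate k = Gd⁴/(8D³·6) = 184.75 N/mm
Working load F = kδ = 184.75·24 = 4434 N
C = 44.0/9.8 = 4.4898; K_W = (4C−1)/(4C−4)+0.615/C = 1.3519
τ_max = K_W·8FD/(πd³) = 1.3519·527.86 = 713.6 MPa
τ_max > 597 MPa → exceeds allowable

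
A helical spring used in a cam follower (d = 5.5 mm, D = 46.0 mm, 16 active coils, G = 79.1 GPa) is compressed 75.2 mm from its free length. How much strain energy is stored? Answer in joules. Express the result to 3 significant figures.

k = Gd⁴/(8D³N_a) = (79.1×10³)(5.5⁴)/(8·46.0³·16) = 5.8096 N/mm
U = ½kδ² = 0.5 × 5.8096 × 75.2² = 16427 N·mm = 16.427 J

16.4 J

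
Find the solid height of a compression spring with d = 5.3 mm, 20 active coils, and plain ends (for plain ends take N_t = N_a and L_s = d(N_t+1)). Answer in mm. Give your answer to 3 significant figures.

111 mm

plain ends: N_t = N_a = 20
L_s = d·(N_t+1) = 5.3 × 21 = 111.3 mm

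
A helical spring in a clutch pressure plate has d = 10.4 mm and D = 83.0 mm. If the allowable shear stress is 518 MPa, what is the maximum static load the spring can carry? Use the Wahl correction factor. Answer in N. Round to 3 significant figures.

C = D/d = 83.0/10.4 = 7.9808
K_W = (4C−1)/(4C−4) + 0.615/C = 30.923/27.923 + 0.0771 = 1.1845
τ_max = K·8FD/(πd³) → F_max = τ_allow·πd³/(8DK)
F_max = 518·π·10.4³/(8·83.0·1.1845) = 1.8305e+06/786.51 = 2327.4 N

2330 N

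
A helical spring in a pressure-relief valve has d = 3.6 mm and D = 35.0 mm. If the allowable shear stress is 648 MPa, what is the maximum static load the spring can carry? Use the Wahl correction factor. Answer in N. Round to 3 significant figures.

295 N

C = D/d = 35.0/3.6 = 9.7222
K_W = (4C−1)/(4C−4) + 0.615/C = 37.889/34.889 + 0.0633 = 1.1492
τ_max = K·8FD/(πd³) → F_max = τ_allow·πd³/(8DK)
F_max = 648·π·3.6³/(8·35.0·1.1492) = 94980/321.79 = 295.16 N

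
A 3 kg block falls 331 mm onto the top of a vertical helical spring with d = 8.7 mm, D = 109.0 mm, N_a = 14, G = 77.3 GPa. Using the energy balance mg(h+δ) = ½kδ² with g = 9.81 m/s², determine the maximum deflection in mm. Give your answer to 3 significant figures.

k = Gd⁴/(8D³N_a) = (77.3×10³)(8.7⁴)/(8·109.0³·14) = 3.0532 N/mm
W = mg = 3 × 9.81 = 29.43 N
½kδ² − Wδ − Wh = 0 → δ = (W + √(W² + 2kWh))/k
δ = (29.43 + √(866.12 + 59485))/3.0532 = (29.43 + 245.66)/3.0532 = 90.1 mm

90.1 mm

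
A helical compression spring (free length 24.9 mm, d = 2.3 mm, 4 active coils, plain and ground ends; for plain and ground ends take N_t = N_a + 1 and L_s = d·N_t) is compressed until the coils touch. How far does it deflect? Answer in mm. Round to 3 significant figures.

13.4 mm

N_t = 5; L_s = 2.3·5 = 11.5 mm
δ_solid = L₀ − L_s = 24.9 − 11.5 = 13.4 mm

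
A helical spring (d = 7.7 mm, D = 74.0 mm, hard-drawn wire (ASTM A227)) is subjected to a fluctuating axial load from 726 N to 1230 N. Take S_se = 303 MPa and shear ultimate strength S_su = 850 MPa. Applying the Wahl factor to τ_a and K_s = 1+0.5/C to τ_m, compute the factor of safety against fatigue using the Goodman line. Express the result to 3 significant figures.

C = D/d = 74.0/7.7 = 9.6104; K_W = (4C−1)/(4C−4)+0.615/C = 1.1511; K_s = 1+0.5/C = 1.0520
F_a = (F_max−F_min)/2 = 252 N; F_m = (F_max+F_min)/2 = 978 N
τ_a = K_W·8F_aD/(πd³) = 1.1511 × 104.02 = 119.73 MPa
τ_m = K_s·8F_mD/(πd³) = 1.0520 × 403.68 = 424.68 MPa
Goodman: 1/n_f = τ_a/S_se + τ_m/S_su = 119.73/303 + 424.68/850 = 0.39516 + 0.49963 = 0.89478
n_f = 1/0.89478 = 1.118

1.12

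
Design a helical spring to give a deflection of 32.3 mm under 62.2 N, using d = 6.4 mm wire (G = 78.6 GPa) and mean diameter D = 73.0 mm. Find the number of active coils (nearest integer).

Required rate k = F/δ = 62.2/32.3 = 1.9257 N/mm
N_a = Gd⁴/(8D³k) = (78.6×10³ × 6.4⁴)/(8 × 73.0³ × 1.9257)
    = 1.31869e+08 / 5.99303e+06 = 22 → 22 coils

22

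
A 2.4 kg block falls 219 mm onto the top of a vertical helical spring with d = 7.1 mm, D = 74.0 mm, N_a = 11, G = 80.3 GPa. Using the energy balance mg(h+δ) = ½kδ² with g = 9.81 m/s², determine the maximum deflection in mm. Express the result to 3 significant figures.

46.8 mm

k = Gd⁴/(8D³N_a) = (80.3×10³)(7.1⁴)/(8·74.0³·11) = 5.7223 N/mm
W = mg = 2.4 × 9.81 = 23.544 N
½kδ² − Wδ − Wh = 0 → δ = (W + √(W² + 2kWh))/k
δ = (23.544 + √(554.32 + 59010))/5.7223 = (23.544 + 244.06)/5.7223 = 46.765 mm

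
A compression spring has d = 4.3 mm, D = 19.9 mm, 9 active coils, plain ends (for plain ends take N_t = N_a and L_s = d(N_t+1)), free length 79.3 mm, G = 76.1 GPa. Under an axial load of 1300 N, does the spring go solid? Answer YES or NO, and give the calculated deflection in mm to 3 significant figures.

k = Gd⁴/(8D³N_a) = (76.1×10³)(4.3⁴)/(8·19.9³·9) = 45.853 N/mm
N_t = 9; L_s = 4.3·10 = 43 mm; δ_solid = L₀ − L_s = 79.3 − 43 = 36.3 mm
δ = F/k = 1300/45.853 = 28.352 mm
δ < δ_solid → spring does not go solid

NO, δ = 28.4 mm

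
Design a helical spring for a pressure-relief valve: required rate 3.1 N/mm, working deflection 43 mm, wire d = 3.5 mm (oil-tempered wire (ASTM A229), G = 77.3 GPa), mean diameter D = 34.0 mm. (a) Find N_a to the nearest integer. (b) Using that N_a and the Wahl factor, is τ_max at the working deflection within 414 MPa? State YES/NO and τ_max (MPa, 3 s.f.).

N_a = Gd⁴/(8D³k) = (77.3×10³)(3.5⁴)/(8·34.0³·3.1) = 11.9 → N_a = 12
Actual rate k = Gd⁴/(8D³·12) = 3.0743 N/mm
Working load F = kδ = 3.0743·43 = 132.19 N
C = 34.0/3.5 = 9.7143; K_W = (4C−1)/(4C−4)+0.615/C = 1.1494
τ_max = K_W·8FD/(πd³) = 1.1494·266.95 = 306.82 MPa
τ_max ≤ 414 MPa → acceptable

(a) 12 coils; (b) YES, τ_max = 307 MPa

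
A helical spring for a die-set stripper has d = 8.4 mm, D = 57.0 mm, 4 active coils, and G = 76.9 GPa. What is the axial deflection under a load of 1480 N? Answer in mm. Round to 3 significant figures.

k = Gd⁴/(8D³N_a) = (76.9×10³)(8.4⁴)/(8·57.0³·4) = 64.605 N/mm
δ = F/k = 1480 / 64.605 = 22.908 mm

22.9 mm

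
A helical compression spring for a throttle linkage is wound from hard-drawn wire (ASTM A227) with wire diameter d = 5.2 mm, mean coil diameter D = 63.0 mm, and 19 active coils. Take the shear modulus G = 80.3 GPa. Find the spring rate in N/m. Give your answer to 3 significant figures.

1540 N/m

k = Gd⁴/(8D³N_a) = (80.3×10³ × 5.2⁴) / (8 × 63.0³ × 19)
  = 5.87123e+07 / 3.80071e+07 = 1.5448 N/mm = 1544.8 N/m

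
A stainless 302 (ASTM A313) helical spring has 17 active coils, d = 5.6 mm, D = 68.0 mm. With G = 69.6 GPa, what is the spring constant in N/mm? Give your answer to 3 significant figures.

1.60 N/mm

k = Gd⁴/(8D³N_a) = (69.6×10³ × 5.6⁴) / (8 × 68.0³ × 17)
  = 6.84481e+07 / 4.27628e+07 = 1.6006 N/mm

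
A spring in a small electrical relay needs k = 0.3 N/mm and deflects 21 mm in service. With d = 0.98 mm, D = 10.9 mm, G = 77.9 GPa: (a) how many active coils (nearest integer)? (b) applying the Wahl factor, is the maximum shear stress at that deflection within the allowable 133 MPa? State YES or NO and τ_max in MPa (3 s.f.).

N_a = Gd⁴/(8D³k) = (77.9×10³)(0.98⁴)/(8·10.9³·0.3) = 23.12 → N_a = 23
Actual rate k = Gd⁴/(8D³·23) = 0.30154 N/mm
Working load F = kδ = 0.30154·21 = 6.3323 N
C = 10.9/0.98 = 11.1224; K_W = (4C−1)/(4C−4)+0.615/C = 1.1294
τ_max = K_W·8FD/(πd³) = 1.1294·186.75 = 210.91 MPa
τ_max > 133 MPa → exceeds allowable

(a) 23 coils; (b) NO, τ_max = 211 MPa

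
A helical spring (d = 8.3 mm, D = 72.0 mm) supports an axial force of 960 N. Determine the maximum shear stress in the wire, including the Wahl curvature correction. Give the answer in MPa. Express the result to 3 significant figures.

Spring index C = D/d = 72.0/8.3 = 8.6747
K_W = (4C−1)/(4C−4) + 0.615/C = 33.699/30.699 + 0.0709 = 1.1686
τ₀ = 8FD/(πd³) = 8·960·72.0/(π·8.3³) = 552960/1796.3 = 307.83 MPa
τ_max = K·τ₀ = 1.1686 × 307.83 = 359.74 MPa

360 MPa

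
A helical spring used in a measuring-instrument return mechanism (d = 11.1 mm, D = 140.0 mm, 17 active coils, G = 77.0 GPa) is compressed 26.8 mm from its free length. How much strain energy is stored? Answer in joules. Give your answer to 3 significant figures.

k = Gd⁴/(8D³N_a) = (77.0×10³)(11.1⁴)/(8·140.0³·17) = 3.1323 N/mm
U = ½kδ² = 0.5 × 3.1323 × 26.8² = 1124.9 N·mm = 1.1249 J

1.12 J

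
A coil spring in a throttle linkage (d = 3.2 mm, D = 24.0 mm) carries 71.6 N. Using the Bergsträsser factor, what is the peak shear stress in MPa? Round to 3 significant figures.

Spring index C = D/d = 24.0/3.2 = 7.5000
K_B = (4C+2)/(4C−3) = 32.000/27.000 = 1.1852
τ₀ = 8FD/(πd³) = 8·71.6·24.0/(π·3.2³) = 13747.2/102.94 = 133.54 MPa
τ_max = K·τ₀ = 1.1852 × 133.54 = 158.27 MPa

158 MPa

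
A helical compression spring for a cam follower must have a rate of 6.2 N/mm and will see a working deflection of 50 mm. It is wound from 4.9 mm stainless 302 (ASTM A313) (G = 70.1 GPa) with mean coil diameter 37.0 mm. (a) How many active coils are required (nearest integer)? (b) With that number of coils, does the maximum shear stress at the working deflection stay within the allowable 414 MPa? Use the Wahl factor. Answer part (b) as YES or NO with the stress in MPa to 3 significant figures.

N_a = Gd⁴/(8D³k) = (70.1×10³)(4.9⁴)/(8·37.0³·6.2) = 16.08 → N_a = 16
Actual rate k = Gd⁴/(8D³·16) = 6.2329 N/mm
Working load F = kδ = 6.2329·50 = 311.64 N
C = 37.0/4.9 = 7.5510; K_W = (4C−1)/(4C−4)+0.615/C = 1.1959
τ_max = K_W·8FD/(πd³) = 1.1959·249.58 = 298.48 MPa
τ_max ≤ 414 MPa → acceptable

(a) 16 coils; (b) YES, τ_max = 298 MPa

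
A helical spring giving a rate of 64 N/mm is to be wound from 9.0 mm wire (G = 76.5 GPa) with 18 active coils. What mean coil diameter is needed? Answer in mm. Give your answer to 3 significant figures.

D = (Gd⁴/(8N_a·k))^(1/3) = (76.5×10³·9.0⁴/(8·18·64))^(1/3)
  = (54461.4)^(1/3) = 37.9050 mm

37.9 mm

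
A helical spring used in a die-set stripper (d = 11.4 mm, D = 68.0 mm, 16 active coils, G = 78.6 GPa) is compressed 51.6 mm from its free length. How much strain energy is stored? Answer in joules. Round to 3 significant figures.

43.9 J

k = Gd⁴/(8D³N_a) = (78.6×10³)(11.4⁴)/(8·68.0³·16) = 32.984 N/mm
U = ½kδ² = 0.5 × 32.984 × 51.6² = 43911 N·mm = 43.911 J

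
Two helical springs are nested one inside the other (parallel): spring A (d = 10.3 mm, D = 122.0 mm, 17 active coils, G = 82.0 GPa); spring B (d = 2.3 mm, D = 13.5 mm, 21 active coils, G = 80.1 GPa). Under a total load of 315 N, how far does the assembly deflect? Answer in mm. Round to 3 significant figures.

34.4 mm

k_A = Gd⁴/(8D³N_a) = (82.0×10³)(10.3⁴)/(8·122.0³·17) = 3.7372 N/mm
k_B = Gd⁴/(8D³N_a) = (80.1×10³)(2.3⁴)/(8·13.5³·21) = 5.4229 N/mm
Parallel: k_eq = 3.7372 + 5.4229 = 9.1601 N/mm
δ = F/k_eq = 315/9.1601 = 34.388 mm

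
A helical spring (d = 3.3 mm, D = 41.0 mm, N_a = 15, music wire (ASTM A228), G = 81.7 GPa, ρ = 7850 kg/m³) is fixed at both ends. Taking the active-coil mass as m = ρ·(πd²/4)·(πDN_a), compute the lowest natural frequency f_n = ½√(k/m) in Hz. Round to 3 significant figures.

47.5 Hz

k = Gd⁴/(8D³N_a) = (81.7×10³)(3.3⁴)/(8·41.0³·15) = 1.1715 N/mm = 1171.5 N/m
Wire length L = πDN_a = π·41.0·15 = 1932.1 mm
m = ρ·(πd²/4)·L = 7850 × 8.553×10⁻⁶ m² × 1.9321 m = 0.12972 kg
f_n = ½√(k/m) = 0.5·√(1171.5/0.12972) = 0.5·√(9030.9) = 47.516 Hz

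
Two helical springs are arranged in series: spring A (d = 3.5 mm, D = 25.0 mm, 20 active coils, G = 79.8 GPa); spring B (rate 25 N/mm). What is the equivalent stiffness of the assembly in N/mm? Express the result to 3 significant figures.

4.02 N/mm

k_A = Gd⁴/(8D³N_a) = (79.8×10³)(3.5⁴)/(8·25.0³·20) = 4.79 N/mm
Series: 1/k_eq = 1/4.79 + 1/25 = 0.24877; k_eq = 4.0198 N/mm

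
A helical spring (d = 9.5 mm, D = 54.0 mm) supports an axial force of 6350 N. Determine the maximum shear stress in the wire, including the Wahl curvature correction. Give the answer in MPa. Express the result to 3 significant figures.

Spring index C = D/d = 54.0/9.5 = 5.6842
K_W = (4C−1)/(4C−4) + 0.615/C = 21.737/18.737 + 0.1082 = 1.2683
τ₀ = 8FD/(πd³) = 8·6350·54.0/(π·9.5³) = 2.7432e+06/2693.5 = 1018.4 MPa
τ_max = K·τ₀ = 1.2683 × 1018.4 = 1291.7 MPa

1290 MPa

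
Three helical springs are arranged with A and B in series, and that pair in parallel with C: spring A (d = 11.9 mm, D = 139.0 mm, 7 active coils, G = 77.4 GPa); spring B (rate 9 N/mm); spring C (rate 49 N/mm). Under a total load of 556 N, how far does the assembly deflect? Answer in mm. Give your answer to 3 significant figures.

k_A = Gd⁴/(8D³N_a) = (77.4×10³)(11.9⁴)/(8·139.0³·7) = 10.32 N/mm
Springs A,B series: k_AB = 1/(1/10.32+1/9) = 4.8075 N/mm; parallel with C: k_eq = 4.8075+49 = 53.808 N/mm
δ = F/k_eq = 556/53.808 = 10.333 mm

10.3 mm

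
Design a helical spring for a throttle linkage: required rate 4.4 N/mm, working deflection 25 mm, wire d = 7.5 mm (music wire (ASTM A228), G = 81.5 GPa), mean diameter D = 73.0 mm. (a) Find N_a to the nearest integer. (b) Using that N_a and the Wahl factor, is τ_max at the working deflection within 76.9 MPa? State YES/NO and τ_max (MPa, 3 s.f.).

(a) 19 coils; (b) YES, τ_max = 55.2 MPa

N_a = Gd⁴/(8D³k) = (81.5×10³)(7.5⁴)/(8·73.0³·4.4) = 18.83 → N_a = 19
Actual rate k = Gd⁴/(8D³·19) = 4.361 N/mm
Working load F = kδ = 4.361·25 = 109.03 N
C = 73.0/7.5 = 9.7333; K_W = (4C−1)/(4C−4)+0.615/C = 1.1491
τ_max = K_W·8FD/(πd³) = 1.1491·48.041 = 55.202 MPa
τ_max ≤ 76.9 MPa → acceptable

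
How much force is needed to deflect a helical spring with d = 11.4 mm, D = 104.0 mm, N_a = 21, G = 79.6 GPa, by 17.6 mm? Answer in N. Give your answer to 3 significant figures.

k = Gd⁴/(8D³N_a) = (79.6×10³)(11.4⁴)/(8·104.0³·21) = 7.1142 N/mm
F = k·δ = 7.1142 × 17.6 = 125.21 N

125 N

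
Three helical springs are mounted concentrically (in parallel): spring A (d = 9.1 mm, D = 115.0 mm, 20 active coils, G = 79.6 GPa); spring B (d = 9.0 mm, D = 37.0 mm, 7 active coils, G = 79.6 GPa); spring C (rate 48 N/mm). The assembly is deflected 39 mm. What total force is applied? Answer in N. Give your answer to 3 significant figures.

k_A = Gd⁴/(8D³N_a) = (79.6×10³)(9.1⁴)/(8·115.0³·20) = 2.2432 N/mm
k_B = Gd⁴/(8D³N_a) = (79.6×10³)(9.0⁴)/(8·37.0³·7) = 184.12 N/mm
Parallel: k_eq = 2.2432 + 184.12 + 48 = 234.36 N/mm
F = k_eq·δ = 234.36·39 = 9140 N

9140 N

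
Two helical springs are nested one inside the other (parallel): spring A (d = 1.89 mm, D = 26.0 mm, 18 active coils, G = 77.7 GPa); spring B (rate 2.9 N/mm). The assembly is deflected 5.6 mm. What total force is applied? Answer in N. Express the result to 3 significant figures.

k_A = Gd⁴/(8D³N_a) = (77.7×10³)(1.89⁴)/(8·26.0³·18) = 0.39173 N/mm
Parallel: k_eq = 0.39173 + 2.9 = 3.2917 N/mm
F = k_eq·δ = 3.2917·5.6 = 18.434 N

18.4 N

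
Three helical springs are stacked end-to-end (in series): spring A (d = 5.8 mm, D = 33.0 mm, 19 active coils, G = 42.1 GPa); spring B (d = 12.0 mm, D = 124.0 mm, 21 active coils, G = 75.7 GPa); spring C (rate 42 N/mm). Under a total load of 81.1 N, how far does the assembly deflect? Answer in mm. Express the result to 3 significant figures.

k_A = Gd⁴/(8D³N_a) = (42.1×10³)(5.8⁴)/(8·33.0³·19) = 8.7219 N/mm
k_B = Gd⁴/(8D³N_a) = (75.7×10³)(12.0⁴)/(8·124.0³·21) = 4.9006 N/mm
Series: 1/k_eq = 1/8.7219 + 1/4.9006 + 1/42 = 0.34252; k_eq = 2.9195 N/mm
δ = F/k_eq = 81.1/2.9195 = 27.779 mm

27.8 mm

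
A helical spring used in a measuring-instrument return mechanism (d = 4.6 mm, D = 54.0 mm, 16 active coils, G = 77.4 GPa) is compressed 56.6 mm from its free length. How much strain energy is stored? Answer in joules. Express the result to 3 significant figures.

2.75 J

k = Gd⁴/(8D³N_a) = (77.4×10³)(4.6⁴)/(8·54.0³·16) = 1.7194 N/mm
U = ½kδ² = 0.5 × 1.7194 × 56.6² = 2754.1 N·mm = 2.7541 J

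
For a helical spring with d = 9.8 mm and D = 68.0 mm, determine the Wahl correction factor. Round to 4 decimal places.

1.2149

C = D/d = 68.0/9.8 = 6.9388
K_W = (4C−1)/(4C−4) + 0.615/C = 26.755/23.755 + 0.0886 = 1.2149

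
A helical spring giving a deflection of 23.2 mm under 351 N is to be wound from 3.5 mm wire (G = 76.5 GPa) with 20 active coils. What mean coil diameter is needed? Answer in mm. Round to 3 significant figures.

16.8 mm

Required rate k = F/δ = 351/23.2 = 15.129 N/mm
D = (Gd⁴/(8N_a·k))^(1/3) = (76.5×10³·3.5⁴/(8·20·15.129))^(1/3)
  = (4742.36)^(1/3) = 16.8009 mm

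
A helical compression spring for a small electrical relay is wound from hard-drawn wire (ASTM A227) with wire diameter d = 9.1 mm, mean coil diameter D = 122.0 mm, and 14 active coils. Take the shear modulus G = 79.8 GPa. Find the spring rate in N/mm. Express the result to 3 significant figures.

k = Gd⁴/(8D³N_a) = (79.8×10³ × 9.1⁴) / (8 × 122.0³ × 14)
  = 5.47228e+08 / 2.03375e+08 = 2.6907 N/mm

2.69 N/mm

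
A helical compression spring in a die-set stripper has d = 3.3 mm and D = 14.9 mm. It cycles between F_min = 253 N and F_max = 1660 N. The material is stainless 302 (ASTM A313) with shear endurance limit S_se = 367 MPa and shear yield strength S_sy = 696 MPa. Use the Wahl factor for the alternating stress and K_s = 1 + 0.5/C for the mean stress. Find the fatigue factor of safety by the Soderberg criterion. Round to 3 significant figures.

0.230

C = D/d = 14.9/3.3 = 4.5152; K_W = (4C−1)/(4C−4)+0.615/C = 1.3496; K_s = 1+0.5/C = 1.1107
F_a = (F_max−F_min)/2 = 703.5 N; F_m = (F_max+F_min)/2 = 956.5 N
τ_a = K_W·8F_aD/(πd³) = 1.3496 × 742.76 = 1002.4 MPa
τ_m = K_s·8F_mD/(πd³) = 1.1107 × 1009.9 = 1121.7 MPa
Soderberg: 1/n_f = τ_a/S_se + τ_m/S_sy = 1002.4/367 + 1121.7/696 = 2.73135 + 1.61165 = 4.343
n_f = 1/4.343 = 0.2303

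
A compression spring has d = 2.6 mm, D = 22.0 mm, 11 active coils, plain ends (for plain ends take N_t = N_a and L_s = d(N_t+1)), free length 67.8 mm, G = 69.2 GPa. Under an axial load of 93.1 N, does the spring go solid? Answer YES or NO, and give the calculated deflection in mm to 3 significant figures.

k = Gd⁴/(8D³N_a) = (69.2×10³)(2.6⁴)/(8·22.0³·11) = 3.3748 N/mm
N_t = 11; L_s = 2.6·12 = 31.2 mm; δ_solid = L₀ − L_s = 67.8 − 31.2 = 36.6 mm
δ = F/k = 93.1/3.3748 = 27.587 mm
δ < δ_solid → spring does not go solid

NO, δ = 27.6 mm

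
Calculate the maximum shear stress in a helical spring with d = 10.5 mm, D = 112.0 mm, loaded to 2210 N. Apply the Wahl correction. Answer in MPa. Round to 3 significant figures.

618 MPa

Spring index C = D/d = 112.0/10.5 = 10.6667
K_W = (4C−1)/(4C−4) + 0.615/C = 41.667/38.667 + 0.0577 = 1.1352
τ₀ = 8FD/(πd³) = 8·2210·112.0/(π·10.5³) = 1.98016e+06/3636.8 = 544.48 MPa
τ_max = K·τ₀ = 1.1352 × 544.48 = 618.12 MPa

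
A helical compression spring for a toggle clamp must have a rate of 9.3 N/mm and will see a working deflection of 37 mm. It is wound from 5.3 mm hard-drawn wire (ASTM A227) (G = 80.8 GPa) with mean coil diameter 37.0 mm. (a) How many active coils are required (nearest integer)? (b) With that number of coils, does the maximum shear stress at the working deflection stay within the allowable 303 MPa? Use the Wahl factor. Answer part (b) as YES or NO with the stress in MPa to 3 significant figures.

N_a = Gd⁴/(8D³k) = (80.8×10³)(5.3⁴)/(8·37.0³·9.3) = 16.92 → N_a = 17
Actual rate k = Gd⁴/(8D³·17) = 9.2549 N/mm
Working load F = kδ = 9.2549·37 = 342.43 N
C = 37.0/5.3 = 6.9811; K_W = (4C−1)/(4C−4)+0.615/C = 1.2135
τ_max = K_W·8FD/(πd³) = 1.2135·216.71 = 262.98 MPa
τ_max ≤ 303 MPa → acceptable

(a) 17 coils; (b) YES, τ_max = 263 MPa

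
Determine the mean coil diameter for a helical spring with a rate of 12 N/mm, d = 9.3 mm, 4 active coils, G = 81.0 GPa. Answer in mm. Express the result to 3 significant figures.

D = (Gd⁴/(8N_a·k))^(1/3) = (81.0×10³·9.3⁴/(8·4·12))^(1/3)
  = (1.57792e+06)^(1/3) = 116.4203 mm

116 mm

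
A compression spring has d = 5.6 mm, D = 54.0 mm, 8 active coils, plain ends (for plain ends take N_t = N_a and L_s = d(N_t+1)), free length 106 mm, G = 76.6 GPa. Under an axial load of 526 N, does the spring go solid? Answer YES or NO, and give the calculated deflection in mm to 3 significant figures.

YES, δ = 70.4 mm

k = Gd⁴/(8D³N_a) = (76.6×10³)(5.6⁴)/(8·54.0³·8) = 7.4751 N/mm
N_t = 8; L_s = 5.6·9 = 50.4 mm; δ_solid = L₀ − L_s = 106 − 50.4 = 55.6 mm
δ = F/k = 526/7.4751 = 70.367 mm
δ ≥ δ_solid → spring goes solid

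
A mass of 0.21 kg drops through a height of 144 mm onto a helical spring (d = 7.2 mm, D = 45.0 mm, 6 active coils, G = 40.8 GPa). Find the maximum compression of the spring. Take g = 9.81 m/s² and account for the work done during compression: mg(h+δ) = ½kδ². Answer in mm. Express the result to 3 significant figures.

k = Gd⁴/(8D³N_a) = (40.8×10³)(7.2⁴)/(8·45.0³·6) = 25.068 N/mm
W = mg = 0.21 × 9.81 = 2.0601 N
½kδ² − Wδ − Wh = 0 → δ = (W + √(W² + 2kWh))/k
δ = (2.0601 + √(4.244 + 14872.8))/25.068 = (2.0601 + 121.97)/25.068 = 4.9479 mm

4.95 mm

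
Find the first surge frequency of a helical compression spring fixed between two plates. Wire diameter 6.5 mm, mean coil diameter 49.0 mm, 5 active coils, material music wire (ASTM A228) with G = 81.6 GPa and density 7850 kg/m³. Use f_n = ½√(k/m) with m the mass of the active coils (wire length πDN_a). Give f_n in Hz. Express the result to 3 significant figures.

196 Hz

k = Gd⁴/(8D³N_a) = (81.6×10³)(6.5⁴)/(8·49.0³·5) = 30.952 N/mm = 30952 N/m
Wire length L = πDN_a = π·49.0·5 = 769.69 mm
m = ρ·(πd²/4)·L = 7850 × 33.183×10⁻⁶ m² × 0.76969 m = 0.20049 kg
f_n = ½√(k/m) = 0.5·√(30952/0.20049) = 0.5·√(1.5438e+05) = 196.46 Hz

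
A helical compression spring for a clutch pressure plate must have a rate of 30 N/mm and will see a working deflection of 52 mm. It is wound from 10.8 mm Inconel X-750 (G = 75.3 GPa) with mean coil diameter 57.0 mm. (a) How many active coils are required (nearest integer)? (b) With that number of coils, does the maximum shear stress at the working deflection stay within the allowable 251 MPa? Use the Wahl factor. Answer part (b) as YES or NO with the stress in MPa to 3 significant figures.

N_a = Gd⁴/(8D³k) = (75.3×10³)(10.8⁴)/(8·57.0³·30) = 23.05 → N_a = 23
Actual rate k = Gd⁴/(8D³·23) = 30.064 N/mm
Working load F = kδ = 30.064·52 = 1563.3 N
C = 57.0/10.8 = 5.2778; K_W = (4C−1)/(4C−4)+0.615/C = 1.2919
τ_max = K_W·8FD/(πd³) = 1.2919·180.13 = 232.71 MPa
τ_max ≤ 251 MPa → acceptable

(a) 23 coils; (b) YES, τ_max = 233 MPa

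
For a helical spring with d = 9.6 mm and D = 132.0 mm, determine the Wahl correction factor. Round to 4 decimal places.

1.1036

C = D/d = 132.0/9.6 = 13.7500
K_W = (4C−1)/(4C−4) + 0.615/C = 54.000/51.000 + 0.0447 = 1.1036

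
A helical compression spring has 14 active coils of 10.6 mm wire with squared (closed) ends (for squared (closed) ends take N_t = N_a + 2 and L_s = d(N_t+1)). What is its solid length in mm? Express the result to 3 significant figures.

squared (closed) ends: N_t = N_a + 2 = 14 + 2 = 16
L_s = d·(N_t+1) = 10.6 × 17 = 180.2 mm

180 mm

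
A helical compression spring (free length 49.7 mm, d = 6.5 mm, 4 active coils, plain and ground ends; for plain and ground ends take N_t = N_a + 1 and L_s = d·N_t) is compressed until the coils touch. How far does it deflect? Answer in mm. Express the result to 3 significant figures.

17.2 mm

N_t = 5; L_s = 6.5·5 = 32.5 mm
δ_solid = L₀ − L_s = 49.7 − 32.5 = 17.2 mm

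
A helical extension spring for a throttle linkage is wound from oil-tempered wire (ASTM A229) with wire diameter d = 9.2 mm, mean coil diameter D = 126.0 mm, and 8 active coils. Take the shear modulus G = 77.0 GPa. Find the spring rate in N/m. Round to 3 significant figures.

k = Gd⁴/(8D³N_a) = (77.0×10³ × 9.2⁴) / (8 × 126.0³ × 8)
  = 5.51623e+08 / 1.28024e+08 = 4.3087 N/mm = 4308.7 N/m

4310 N/m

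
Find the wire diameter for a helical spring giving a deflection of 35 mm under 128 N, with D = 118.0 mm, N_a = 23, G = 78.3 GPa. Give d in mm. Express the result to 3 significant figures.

Required rate k = F/δ = 128/35 = 3.6571 N/mm
d = (8D³N_a·k / G)^(1/4) = (8·118.0³·23·3.6571 / (78.3×10³))^0.25
  = (14120)^0.25 = 10.9009 mm

10.9 mm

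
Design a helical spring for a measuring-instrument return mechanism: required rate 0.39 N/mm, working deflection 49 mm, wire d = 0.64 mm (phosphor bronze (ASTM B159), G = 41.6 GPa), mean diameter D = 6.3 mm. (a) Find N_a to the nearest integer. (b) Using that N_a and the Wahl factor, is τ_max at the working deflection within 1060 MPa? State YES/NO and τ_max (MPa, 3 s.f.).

(a) 9 coils; (b) NO, τ_max = 1330 MPa

N_a = Gd⁴/(8D³k) = (41.6×10³)(0.64⁴)/(8·6.3³·0.39) = 8.946 → N_a = 9
Actual rate k = Gd⁴/(8D³·9) = 0.38767 N/mm
Working load F = kδ = 0.38767·49 = 18.996 N
C = 6.3/0.64 = 9.8438; K_W = (4C−1)/(4C−4)+0.615/C = 1.1473
τ_max = K_W·8FD/(πd³) = 1.1473·1162.5 = 1333.7 MPa
τ_max > 1060 MPa → exceeds allowable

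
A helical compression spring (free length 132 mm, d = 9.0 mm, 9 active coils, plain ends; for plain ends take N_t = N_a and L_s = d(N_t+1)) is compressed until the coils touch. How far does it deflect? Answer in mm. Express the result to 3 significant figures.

N_t = 9; L_s = 9.0·10 = 90 mm
δ_solid = L₀ − L_s = 132 − 90 = 42 mm

42.0 mm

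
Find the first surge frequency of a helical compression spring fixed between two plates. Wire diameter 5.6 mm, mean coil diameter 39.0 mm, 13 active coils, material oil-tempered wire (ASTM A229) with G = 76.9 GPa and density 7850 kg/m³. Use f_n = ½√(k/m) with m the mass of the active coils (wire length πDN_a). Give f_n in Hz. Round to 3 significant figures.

99.8 Hz

k = Gd⁴/(8D³N_a) = (76.9×10³)(5.6⁴)/(8·39.0³·13) = 12.259 N/mm = 12259 N/m
Wire length L = πDN_a = π·39.0·13 = 1592.8 mm
m = ρ·(πd²/4)·L = 7850 × 24.63×10⁻⁶ m² × 1.5928 m = 0.30796 kg
f_n = ½√(k/m) = 0.5·√(12259/0.30796) = 0.5·√(39807) = 99.758 Hz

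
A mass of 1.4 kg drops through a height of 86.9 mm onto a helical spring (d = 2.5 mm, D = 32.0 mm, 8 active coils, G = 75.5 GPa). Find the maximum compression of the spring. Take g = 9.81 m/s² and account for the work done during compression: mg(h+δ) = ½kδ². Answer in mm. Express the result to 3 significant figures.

52.1 mm

k = Gd⁴/(8D³N_a) = (75.5×10³)(2.5⁴)/(8·32.0³·8) = 1.4063 N/mm
W = mg = 1.4 × 9.81 = 13.734 N
½kδ² − Wδ − Wh = 0 → δ = (W + √(W² + 2kWh))/k
δ = (13.734 + √(188.62 + 3356.79))/1.4063 = (13.734 + 59.543)/1.4063 = 52.107 mm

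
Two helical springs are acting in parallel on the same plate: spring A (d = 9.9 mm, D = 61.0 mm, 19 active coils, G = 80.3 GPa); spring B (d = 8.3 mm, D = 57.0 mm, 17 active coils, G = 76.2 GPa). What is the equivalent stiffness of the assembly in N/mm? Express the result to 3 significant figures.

36.7 N/mm

k_A = Gd⁴/(8D³N_a) = (80.3×10³)(9.9⁴)/(8·61.0³·19) = 22.357 N/mm
k_B = Gd⁴/(8D³N_a) = (76.2×10³)(8.3⁴)/(8·57.0³·17) = 14.358 N/mm
Parallel: k_eq = 22.357 + 14.358 = 36.716 N/mm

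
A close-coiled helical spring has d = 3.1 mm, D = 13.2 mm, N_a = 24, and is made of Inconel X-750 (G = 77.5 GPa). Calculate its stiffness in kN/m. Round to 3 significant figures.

k = Gd⁴/(8D³N_a) = (77.5×10³ × 3.1⁴) / (8 × 13.2³ × 24)
  = 7.15729e+06 / 441594 = 16.208 N/mm

16.2 kN/m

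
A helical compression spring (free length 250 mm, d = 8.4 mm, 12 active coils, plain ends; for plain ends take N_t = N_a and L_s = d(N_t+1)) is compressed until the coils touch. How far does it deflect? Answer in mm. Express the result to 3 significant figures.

141 mm

N_t = 12; L_s = 8.4·13 = 109.2 mm
δ_solid = L₀ − L_s = 250 − 109.2 = 140.8 mm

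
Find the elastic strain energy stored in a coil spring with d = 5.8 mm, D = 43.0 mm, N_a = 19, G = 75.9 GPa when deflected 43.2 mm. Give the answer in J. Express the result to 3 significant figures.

6.63 J

k = Gd⁴/(8D³N_a) = (75.9×10³)(5.8⁴)/(8·43.0³·19) = 7.1073 N/mm
U = ½kδ² = 0.5 × 7.1073 × 43.2² = 6632 N·mm = 6.632 J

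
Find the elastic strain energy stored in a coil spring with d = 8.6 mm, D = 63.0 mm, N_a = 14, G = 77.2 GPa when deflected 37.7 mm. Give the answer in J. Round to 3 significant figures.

10.7 J

k = Gd⁴/(8D³N_a) = (77.2×10³)(8.6⁴)/(8·63.0³·14) = 15.079 N/mm
U = ½kδ² = 0.5 × 15.079 × 37.7² = 10716 N·mm = 10.716 J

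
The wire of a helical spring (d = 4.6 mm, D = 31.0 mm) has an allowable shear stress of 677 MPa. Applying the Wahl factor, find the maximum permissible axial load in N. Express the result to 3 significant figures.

683 N

C = D/d = 31.0/4.6 = 6.7391
K_W = (4C−1)/(4C−4) + 0.615/C = 25.957/22.957 + 0.0913 = 1.2219
τ_max = K·8FD/(πd³) → F_max = τ_allow·πd³/(8DK)
F_max = 677·π·4.6³/(8·31.0·1.2219) = 2.0702e+05/303.04 = 683.14 N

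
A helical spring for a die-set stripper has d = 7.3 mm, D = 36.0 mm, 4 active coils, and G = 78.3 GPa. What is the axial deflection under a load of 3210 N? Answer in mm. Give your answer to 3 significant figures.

k = Gd⁴/(8D³N_a) = (78.3×10³)(7.3⁴)/(8·36.0³·4) = 148.93 N/mm
δ = F/k = 3210 / 148.93 = 21.553 mm

21.6 mm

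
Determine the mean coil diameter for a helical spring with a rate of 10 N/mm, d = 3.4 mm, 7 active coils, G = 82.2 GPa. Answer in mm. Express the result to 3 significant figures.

D = (Gd⁴/(8N_a·k))^(1/3) = (82.2×10³·3.4⁴/(8·7·10))^(1/3)
  = (19615.5)^(1/3) = 26.9691 mm

27.0 mm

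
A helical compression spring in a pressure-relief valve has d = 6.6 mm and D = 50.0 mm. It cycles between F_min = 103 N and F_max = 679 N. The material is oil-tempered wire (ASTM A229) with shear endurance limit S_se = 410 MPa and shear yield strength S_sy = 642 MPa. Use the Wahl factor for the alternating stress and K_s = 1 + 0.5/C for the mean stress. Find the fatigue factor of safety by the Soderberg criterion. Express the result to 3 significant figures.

C = D/d = 50.0/6.6 = 7.5758; K_W = (4C−1)/(4C−4)+0.615/C = 1.1952; K_s = 1+0.5/C = 1.0660
F_a = (F_max−F_min)/2 = 288 N; F_m = (F_max+F_min)/2 = 391 N
τ_a = K_W·8F_aD/(πd³) = 1.1952 × 127.55 = 152.45 MPa
τ_m = K_s·8F_mD/(πd³) = 1.0660 × 173.16 = 184.59 MPa
Soderberg: 1/n_f = τ_a/S_se + τ_m/S_sy = 152.45/410 + 184.59/642 = 0.37183 + 0.28753 = 0.65935
n_f = 1/0.65935 = 1.517

1.52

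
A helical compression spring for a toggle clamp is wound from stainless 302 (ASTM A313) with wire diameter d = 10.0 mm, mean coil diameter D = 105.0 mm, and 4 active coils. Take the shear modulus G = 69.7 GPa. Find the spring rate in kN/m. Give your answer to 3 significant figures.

18.8 kN/m

k = Gd⁴/(8D³N_a) = (69.7×10³ × 10.0⁴) / (8 × 105.0³ × 4)
  = 6.97e+08 / 3.7044e+07 = 18.815 N/mm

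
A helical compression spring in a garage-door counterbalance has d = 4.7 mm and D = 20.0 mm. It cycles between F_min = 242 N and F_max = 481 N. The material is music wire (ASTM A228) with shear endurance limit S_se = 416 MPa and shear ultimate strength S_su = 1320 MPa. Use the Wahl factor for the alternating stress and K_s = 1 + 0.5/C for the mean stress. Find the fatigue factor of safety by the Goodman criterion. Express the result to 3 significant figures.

C = D/d = 20.0/4.7 = 4.2553; K_W = (4C−1)/(4C−4)+0.615/C = 1.3749; K_s = 1+0.5/C = 1.1175
F_a = (F_max−F_min)/2 = 119.5 N; F_m = (F_max+F_min)/2 = 361.5 N
τ_a = K_W·8F_aD/(πd³) = 1.3749 × 58.62 = 80.597 MPa
τ_m = K_s·8F_mD/(πd³) = 1.1175 × 177.33 = 198.17 MPa
Goodman: 1/n_f = τ_a/S_se + τ_m/S_su = 80.597/416 + 198.17/1320 = 0.19374 + 0.15013 = 0.34387
n_f = 1/0.34387 = 2.908

2.91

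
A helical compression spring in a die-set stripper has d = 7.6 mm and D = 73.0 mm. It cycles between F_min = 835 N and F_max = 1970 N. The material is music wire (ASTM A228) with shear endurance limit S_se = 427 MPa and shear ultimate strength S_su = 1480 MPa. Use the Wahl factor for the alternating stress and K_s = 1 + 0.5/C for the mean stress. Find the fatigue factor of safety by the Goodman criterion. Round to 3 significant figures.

C = D/d = 73.0/7.6 = 9.6053; K_W = (4C−1)/(4C−4)+0.615/C = 1.1512; K_s = 1+0.5/C = 1.0521
F_a = (F_max−F_min)/2 = 567.5 N; F_m = (F_max+F_min)/2 = 1402.5 N
τ_a = K_W·8F_aD/(πd³) = 1.1512 × 240.32 = 276.65 MPa
τ_m = K_s·8F_mD/(πd³) = 1.0521 × 593.92 = 624.83 MPa
Goodman: 1/n_f = τ_a/S_se + τ_m/S_su = 276.65/427 + 624.83/1480 = 0.64790 + 0.42218 = 1.0701
n_f = 1/1.0701 = 0.9345

0.935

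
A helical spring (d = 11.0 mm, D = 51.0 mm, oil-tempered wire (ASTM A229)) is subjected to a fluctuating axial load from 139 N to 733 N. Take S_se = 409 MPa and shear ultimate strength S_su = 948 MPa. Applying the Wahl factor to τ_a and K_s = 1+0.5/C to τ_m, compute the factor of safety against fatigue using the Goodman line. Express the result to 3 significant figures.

6.92

C = D/d = 51.0/11.0 = 4.6364; K_W = (4C−1)/(4C−4)+0.615/C = 1.3389; K_s = 1+0.5/C = 1.1078
F_a = (F_max−F_min)/2 = 297 N; F_m = (F_max+F_min)/2 = 436 N
τ_a = K_W·8F_aD/(πd³) = 1.3389 × 28.979 = 38.8 MPa
τ_m = K_s·8F_mD/(πd³) = 1.1078 × 42.542 = 47.13 MPa
Goodman: 1/n_f = τ_a/S_se + τ_m/S_su = 38.8/409 + 47.13/948 = 0.09487 + 0.04972 = 0.14458
n_f = 1/0.14458 = 6.917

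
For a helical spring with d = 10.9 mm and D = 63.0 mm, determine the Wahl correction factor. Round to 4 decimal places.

C = D/d = 63.0/10.9 = 5.7798
K_W = (4C−1)/(4C−4) + 0.615/C = 22.119/19.119 + 0.1064 = 1.2633

1.2633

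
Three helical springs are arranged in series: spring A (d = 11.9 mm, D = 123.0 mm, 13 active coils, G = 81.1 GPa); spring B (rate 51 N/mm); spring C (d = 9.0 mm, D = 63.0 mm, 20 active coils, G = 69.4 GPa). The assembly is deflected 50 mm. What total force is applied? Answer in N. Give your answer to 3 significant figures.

k_A = Gd⁴/(8D³N_a) = (81.1×10³)(11.9⁴)/(8·123.0³·13) = 8.4035 N/mm
k_C = Gd⁴/(8D³N_a) = (69.4×10³)(9.0⁴)/(8·63.0³·20) = 11.381 N/mm
Series: 1/k_eq = 1/8.4035 + 1/51 + 1/11.381 = 0.22647; k_eq = 4.4156 N/mm
F = k_eq·δ = 4.4156·50 = 220.78 N

221 N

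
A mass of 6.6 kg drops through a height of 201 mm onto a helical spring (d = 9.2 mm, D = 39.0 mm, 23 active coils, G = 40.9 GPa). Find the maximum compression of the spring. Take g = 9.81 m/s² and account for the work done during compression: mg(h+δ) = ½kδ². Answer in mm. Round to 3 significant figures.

33.6 mm

k = Gd⁴/(8D³N_a) = (40.9×10³)(9.2⁴)/(8·39.0³·23) = 26.845 N/mm
W = mg = 6.6 × 9.81 = 64.746 N
½kδ² − Wδ − Wh = 0 → δ = (W + √(W² + 2kWh))/k
δ = (64.746 + √(4192 + 698718))/26.845 = (64.746 + 838.4)/26.845 = 33.643 mm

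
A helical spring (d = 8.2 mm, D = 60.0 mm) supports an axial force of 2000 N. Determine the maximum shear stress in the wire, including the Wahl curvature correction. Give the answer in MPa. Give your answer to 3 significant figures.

Spring index C = D/d = 60.0/8.2 = 7.3171
K_W = (4C−1)/(4C−4) + 0.615/C = 28.268/25.268 + 0.0840 = 1.2028
τ₀ = 8FD/(πd³) = 8·2000·60.0/(π·8.2³) = 960000/1732.2 = 554.22 MPa
τ_max = K·τ₀ = 1.2028 × 554.22 = 666.6 MPa

667 MPa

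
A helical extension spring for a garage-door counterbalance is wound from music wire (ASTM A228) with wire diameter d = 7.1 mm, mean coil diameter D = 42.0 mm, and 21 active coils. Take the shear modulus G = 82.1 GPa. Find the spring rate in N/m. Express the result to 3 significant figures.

k = Gd⁴/(8D³N_a) = (82.1×10³ × 7.1⁴) / (8 × 42.0³ × 21)
  = 2.0863e+08 / 1.24468e+07 = 16.762 N/mm = 16762 N/m

16800 N/m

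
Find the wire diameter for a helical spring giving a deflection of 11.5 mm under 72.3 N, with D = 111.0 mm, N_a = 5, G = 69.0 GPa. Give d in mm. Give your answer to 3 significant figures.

Required rate k = F/δ = 72.3/11.5 = 6.287 N/mm
d = (8D³N_a·k / G)^(1/4) = (8·111.0³·5·6.287 / (69.0×10³))^0.25
  = (4984.5)^0.25 = 8.4024 mm

8.40 mm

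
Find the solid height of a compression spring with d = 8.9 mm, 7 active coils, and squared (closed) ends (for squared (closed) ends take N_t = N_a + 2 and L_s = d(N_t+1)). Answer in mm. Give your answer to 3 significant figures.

squared (closed) ends: N_t = N_a + 2 = 7 + 2 = 9
L_s = d·(N_t+1) = 8.9 × 10 = 89 mm

89.0 mm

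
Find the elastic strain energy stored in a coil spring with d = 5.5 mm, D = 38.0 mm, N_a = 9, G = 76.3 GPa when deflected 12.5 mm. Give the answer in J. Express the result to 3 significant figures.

k = Gd⁴/(8D³N_a) = (76.3×10³)(5.5⁴)/(8·38.0³·9) = 17.672 N/mm
U = ½kδ² = 0.5 × 17.672 × 12.5² = 1380.6 N·mm = 1.3806 J

1.38 J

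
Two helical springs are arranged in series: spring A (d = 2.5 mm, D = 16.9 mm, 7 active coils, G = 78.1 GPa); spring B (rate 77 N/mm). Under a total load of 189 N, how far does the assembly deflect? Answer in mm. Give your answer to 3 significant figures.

k_A = Gd⁴/(8D³N_a) = (78.1×10³)(2.5⁴)/(8·16.9³·7) = 11.287 N/mm
Series: 1/k_eq = 1/11.287 + 1/77 = 0.10159; k_eq = 9.8437 N/mm
δ = F/k_eq = 189/9.8437 = 19.2 mm

19.2 mm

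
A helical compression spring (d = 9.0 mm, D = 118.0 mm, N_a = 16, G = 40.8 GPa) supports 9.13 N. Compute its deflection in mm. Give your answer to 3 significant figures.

k = Gd⁴/(8D³N_a) = (40.8×10³)(9.0⁴)/(8·118.0³·16) = 1.2728 N/mm
δ = F/k = 9.13 / 1.2728 = 7.1729 mm

7.17 mm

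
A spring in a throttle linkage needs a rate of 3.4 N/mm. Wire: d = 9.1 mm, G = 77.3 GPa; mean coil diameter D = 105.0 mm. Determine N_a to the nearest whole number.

17

N_a = Gd⁴/(8D³k) = (77.3×10³ × 9.1⁴)/(8 × 105.0³ × 3.4)
    = 5.30084e+08 / 3.14874e+07 = 16.83 → 17 coils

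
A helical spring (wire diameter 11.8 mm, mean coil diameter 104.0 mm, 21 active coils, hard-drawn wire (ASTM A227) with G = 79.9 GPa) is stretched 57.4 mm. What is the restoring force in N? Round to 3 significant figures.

k = Gd⁴/(8D³N_a) = (79.9×10³)(11.8⁴)/(8·104.0³·21) = 8.1972 N/mm
F = k·δ = 8.1972 × 57.4 = 470.52 N

471 N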